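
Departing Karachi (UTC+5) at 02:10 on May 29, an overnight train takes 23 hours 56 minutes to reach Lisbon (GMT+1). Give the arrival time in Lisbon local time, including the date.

22:06 on May 29

Convert departure to UTC: 02:10 − 5:00 = 21:10 UTC on May 28.
Add 23 hours and 56 minutes travel time → 21:06 UTC (May 29).
Lisbon is UTC+1:00, so local arrival = 21:06 + 1:00 = 22:06 on May 29.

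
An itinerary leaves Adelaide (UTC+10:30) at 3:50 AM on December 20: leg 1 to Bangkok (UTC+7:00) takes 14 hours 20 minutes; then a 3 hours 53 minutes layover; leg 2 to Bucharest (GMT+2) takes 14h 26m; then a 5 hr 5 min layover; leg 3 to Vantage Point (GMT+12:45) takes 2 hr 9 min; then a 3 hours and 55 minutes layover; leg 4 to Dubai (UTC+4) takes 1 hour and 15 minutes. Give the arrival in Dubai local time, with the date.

6:23 PM on December 21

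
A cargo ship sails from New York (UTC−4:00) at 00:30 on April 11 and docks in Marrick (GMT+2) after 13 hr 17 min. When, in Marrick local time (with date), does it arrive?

Convert departure to UTC: 00:30 + 4:00 = 04:30 UTC on Apr 11.
Add 13 hours 17 minutes travel time → 17:47 UTC.
Marrick is UTC+2:00, so local arrival = 17:47 + 2:00 = 19:47 on Apr 11.

19:47 on Apr 11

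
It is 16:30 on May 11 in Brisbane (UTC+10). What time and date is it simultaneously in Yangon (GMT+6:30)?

Yangon is 3:30 behind Brisbane.
Shift by the zone difference: 16:30 − 3:30 = 13:00 on May 11 in Yangon.

13:00 on May 11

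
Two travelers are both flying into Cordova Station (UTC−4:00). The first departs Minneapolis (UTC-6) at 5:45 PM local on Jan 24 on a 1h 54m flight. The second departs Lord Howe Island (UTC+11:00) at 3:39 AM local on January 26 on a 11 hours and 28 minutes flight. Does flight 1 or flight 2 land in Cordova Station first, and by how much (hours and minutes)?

Flight 1 in UTC: 5:45 PM + 6:00 = 11:45 PM on Jan 24.
+1 hour 54 minutes → arrive 1:39 AM UTC on Jan 25.
Flight 2 in UTC: 3:39 AM − 11:00 = 4:39 PM on Jan 25.
+11 hours and 28 minutes → arrive 4:07 AM UTC on Jan 26.
Flight 1 lands earlier by 26 hours 28 minutes.

the first, by 26 hours 28 minutes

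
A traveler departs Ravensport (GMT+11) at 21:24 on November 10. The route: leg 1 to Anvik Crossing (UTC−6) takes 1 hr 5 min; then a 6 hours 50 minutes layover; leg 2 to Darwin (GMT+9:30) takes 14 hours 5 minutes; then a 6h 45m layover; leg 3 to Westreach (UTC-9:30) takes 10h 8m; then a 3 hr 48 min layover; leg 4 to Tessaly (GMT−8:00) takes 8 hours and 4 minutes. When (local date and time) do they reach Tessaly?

05:09 on November 12

Convert departure to UTC: 21:24 − 11:00 = 10:24 UTC on Nov 10.
Add 1 hour 5 minutes leg 1 → 11:29 UTC.
Add 6 hours 50 minutes layover in Anvik Crossing → 18:19 UTC.
Add 14 hours 5 minutes leg 2 → 08:24 UTC (Nov 11).
Add 6 hours 45 minutes layover in Darwin → 15:09 UTC.
Add 10 hours 8 minutes leg 3 → 01:17 UTC (Nov 12).
Add 3 hours 48 minutes layover in Westreach → 05:05 UTC.
Add 8 hours and 4 minutes leg 4 → 13:09 UTC.
Tessaly is UTC−8:00, so local arrival = 13:09 − 8:00 = 05:09 on Nov 12.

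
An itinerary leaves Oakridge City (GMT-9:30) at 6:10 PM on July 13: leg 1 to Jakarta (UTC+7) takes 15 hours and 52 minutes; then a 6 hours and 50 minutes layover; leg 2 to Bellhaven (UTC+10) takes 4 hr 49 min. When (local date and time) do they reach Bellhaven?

5:11 PM on July 15

Convert departure to UTC: 6:10 PM + 9:30 = 3:40 AM UTC on Jul 14.
Add 15 hours and 52 minutes leg 1 → 7:32 PM UTC.
Add 6 hours 50 minutes layover in Jakarta → 2:22 AM UTC (Jul 15).
Add 4 hours 49 minutes leg 2 → 7:11 AM UTC.
Bellhaven is UTC+10:00, so local arrival = 7:11 AM + 10:00 = 5:11 PM on Jul 15.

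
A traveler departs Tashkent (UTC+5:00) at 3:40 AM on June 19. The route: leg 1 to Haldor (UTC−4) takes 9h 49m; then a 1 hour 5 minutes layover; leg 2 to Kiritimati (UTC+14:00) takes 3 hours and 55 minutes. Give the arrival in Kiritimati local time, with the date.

Convert departure to UTC: 3:40 AM − 5:00 = 10:40 PM UTC on Jun 18.
Add 9 hours 49 minutes leg 1 → 8:29 AM UTC (Jun 19).
Add 1 hour 5 minutes layover in Haldor → 9:34 AM UTC.
Add 3 hours and 55 minutes leg 2 → 1:29 PM UTC.
Kiritimati is UTC+14:00, so local arrival = 1:29 PM + 14:00 = 3:29 AM on Jun 20.

3:29 AM on Jun 20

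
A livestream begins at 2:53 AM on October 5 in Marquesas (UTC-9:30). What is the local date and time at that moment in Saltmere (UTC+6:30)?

6:53 PM on October 5

In UTC: 2:53 AM + 9:30 = 12:23 PM on Oct 5.
Saltmere is UTC+6:30: 12:23 PM + 6:30 = 6:53 PM on Oct 5.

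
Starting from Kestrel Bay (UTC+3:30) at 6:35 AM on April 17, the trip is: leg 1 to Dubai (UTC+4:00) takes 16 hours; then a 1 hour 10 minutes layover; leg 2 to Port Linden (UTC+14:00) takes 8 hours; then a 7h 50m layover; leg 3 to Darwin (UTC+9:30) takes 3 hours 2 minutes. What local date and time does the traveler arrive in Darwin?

12:37 AM on Apr 19

Convert departure to UTC: 6:35 AM − 3:30 = 3:05 AM UTC on Apr 17.
Add 16 hours leg 1 → 7:05 PM UTC.
Add 1 hour 10 minutes layover in Dubai → 8:15 PM UTC.
Add 8 hours leg 2 → 4:15 AM UTC (Apr 18).
Add 7 hours 50 minutes layover in Port Linden → 12:05 PM UTC.
Add 3 hours 2 minutes leg 3 → 3:07 PM UTC.
Darwin is UTC+9:30, so local arrival = 3:07 PM + 9:30 = 12:37 AM on Apr 19.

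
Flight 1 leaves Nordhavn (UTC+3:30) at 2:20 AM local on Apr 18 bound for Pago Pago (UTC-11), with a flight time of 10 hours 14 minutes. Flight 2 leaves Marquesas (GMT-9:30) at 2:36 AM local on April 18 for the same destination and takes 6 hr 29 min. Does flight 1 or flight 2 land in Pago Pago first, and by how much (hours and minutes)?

Flight 1 in UTC: 2:20 AM − 3:30 = 10:50 PM on Apr 17.
+10 hours 14 minutes → arrive 9:04 AM UTC on Apr 18.
Flight 2 in UTC: 2:36 AM + 9:30 = 12:06 PM on Apr 18.
+6 hours and 29 minutes → arrive 6:35 PM UTC on Apr 18.
Flight 1 lands earlier by 9 hours 31 minutes.

the first, by 9 hours 31 minutes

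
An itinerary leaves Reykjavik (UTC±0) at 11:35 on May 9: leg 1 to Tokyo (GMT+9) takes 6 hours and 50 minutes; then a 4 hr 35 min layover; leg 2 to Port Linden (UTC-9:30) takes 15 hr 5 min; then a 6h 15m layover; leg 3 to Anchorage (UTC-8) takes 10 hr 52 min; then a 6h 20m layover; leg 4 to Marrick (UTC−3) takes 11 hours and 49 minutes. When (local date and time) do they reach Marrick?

Reykjavik is at UTC+0, so departure is already 11:35 UTC on May 9.
Add 6 hours and 50 minutes leg 1 → 18:25 UTC.
Add 4 hours and 35 minutes layover in Tokyo → 23:00 UTC.
Add 15 hours and 5 minutes leg 2 → 14:05 UTC (May 10).
Add 6 hours 15 minutes layover in Port Linden → 20:20 UTC.
Add 10 hours 52 minutes leg 3 → 07:12 UTC (May 11).
Add 6 hours 20 minutes layover in Anchorage → 13:32 UTC.
Add 11 hours 49 minutes leg 4 → 01:21 UTC (May 12).
Marrick is UTC−3:00, so local arrival = 01:21 − 3:00 = 22:21 on May 11.

22:21 on May 11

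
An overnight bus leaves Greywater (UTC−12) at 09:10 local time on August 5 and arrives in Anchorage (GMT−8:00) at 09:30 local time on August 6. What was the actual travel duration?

20 hours 20 minutes

Departure in UTC: 09:10 + 12:00 = 21:10 on Aug 5.
Arrival in UTC: 09:30 + 8:00 = 17:30 on Aug 6.
Elapsed = 17:30 − 21:10 (+1 day) = 20 hours 20 minutes.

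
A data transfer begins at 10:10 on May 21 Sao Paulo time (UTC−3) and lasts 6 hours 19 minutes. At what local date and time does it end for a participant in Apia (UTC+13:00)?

Convert start to UTC: 10:10 + 3:00 = 13:10 UTC on May 21.
Add 6 hours and 19 minutes duration → 19:29 UTC.
Apia is UTC+13:00, so local end time = 19:29 + 13:00 = 08:29 on May 22.

08:29 on May 22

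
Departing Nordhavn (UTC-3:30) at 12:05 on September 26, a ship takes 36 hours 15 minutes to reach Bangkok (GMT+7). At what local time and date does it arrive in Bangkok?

10:50 on September 28

Bangkok is 10:30 ahead of Nordhavn.
After 36 hours 15 minutes it is 00:20 (Sep 28) in Nordhavn.
Shift by the zone difference: 00:20 + 10:30 = 10:50 on Sep 28 in Bangkok.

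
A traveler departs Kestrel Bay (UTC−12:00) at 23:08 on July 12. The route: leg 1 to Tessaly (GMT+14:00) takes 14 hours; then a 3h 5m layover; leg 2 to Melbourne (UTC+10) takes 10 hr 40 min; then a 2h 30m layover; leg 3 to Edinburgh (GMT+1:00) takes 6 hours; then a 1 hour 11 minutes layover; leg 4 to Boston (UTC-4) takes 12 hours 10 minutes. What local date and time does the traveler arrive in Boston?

08:44 on July 15

Convert departure to UTC: 23:08 + 12:00 = 11:08 UTC on Jul 13.
Add 14 hours leg 1 → 01:08 UTC (Jul 14).
Add 3 hours and 5 minutes layover in Tessaly → 04:13 UTC.
Add 10 hours and 40 minutes leg 2 → 14:53 UTC.
Add 2 hours and 30 minutes layover in Melbourne → 17:23 UTC.
Add 6 hours leg 3 → 23:23 UTC.
Add 1 hour and 11 minutes layover in Edinburgh → 00:34 UTC (Jul 15).
Add 12 hours and 10 minutes leg 4 → 12:44 UTC.
Boston is UTC−4:00, so local arrival = 12:44 − 4:00 = 08:44 on Jul 15.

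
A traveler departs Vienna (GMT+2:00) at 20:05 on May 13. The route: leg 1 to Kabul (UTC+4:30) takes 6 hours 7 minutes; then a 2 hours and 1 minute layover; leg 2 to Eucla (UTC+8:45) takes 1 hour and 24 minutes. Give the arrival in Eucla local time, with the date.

12:22 on May 14

Convert departure to UTC: 20:05 − 2:00 = 18:05 UTC on May 13.
Add 6 hours and 7 minutes leg 1 → 00:12 UTC (May 14).
Add 2 hours 1 minute layover in Kabul → 02:13 UTC.
Add 1 hour and 24 minutes leg 2 → 03:37 UTC.
Eucla is UTC+8:45, so local arrival = 03:37 + 8:45 = 12:22 on May 14.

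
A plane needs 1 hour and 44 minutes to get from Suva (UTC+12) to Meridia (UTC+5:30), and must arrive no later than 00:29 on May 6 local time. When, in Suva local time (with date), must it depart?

05:15 on May 6

Target arrival in UTC: 00:29 − 5:30 = 18:59 on May 5.
Subtract 1 hour and 44 minutes → departure 17:15 UTC on May 5.
Suva is UTC+12:00: 17:15 + 12:00 = 05:15 on May 6.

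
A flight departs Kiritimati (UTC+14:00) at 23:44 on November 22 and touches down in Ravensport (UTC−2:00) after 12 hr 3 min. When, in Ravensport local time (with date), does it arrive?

19:47 on November 22

Convert departure to UTC: 23:44 − 14:00 = 09:44 UTC on Nov 22.
Add 12 hours and 3 minutes travel time → 21:47 UTC.
Ravensport is UTC−2:00, so local arrival = 21:47 − 2:00 = 19:47 on Nov 22.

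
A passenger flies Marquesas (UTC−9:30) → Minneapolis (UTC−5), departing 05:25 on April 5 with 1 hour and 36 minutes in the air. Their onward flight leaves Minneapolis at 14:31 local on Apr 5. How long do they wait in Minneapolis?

Convert departure to UTC: 05:25 + 9:30 = 14:55 UTC on Apr 5.
Add 1 hour and 36 minutes flight time → 16:31 UTC.
Minneapolis is UTC−5:00, so local arrival = 16:31 − 5:00 = 11:31 on Apr 5.
Layover = 14:31 − 11:31 = 3 hours.

3 hours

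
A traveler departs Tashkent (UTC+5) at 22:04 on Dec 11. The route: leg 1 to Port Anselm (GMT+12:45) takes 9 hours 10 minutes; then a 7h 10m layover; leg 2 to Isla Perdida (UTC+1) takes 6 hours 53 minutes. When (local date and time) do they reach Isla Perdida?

17:17 on Dec 12

Convert departure to UTC: 22:04 − 5:00 = 17:04 UTC on Dec 11.
Add 9 hours 10 minutes leg 1 → 02:14 UTC (Dec 12).
Add 7 hours and 10 minutes layover in Port Anselm → 09:24 UTC.
Add 6 hours and 53 minutes leg 2 → 16:17 UTC.
Isla Perdida is UTC+1:00, so local arrival = 16:17 + 1:00 = 17:17 on Dec 12.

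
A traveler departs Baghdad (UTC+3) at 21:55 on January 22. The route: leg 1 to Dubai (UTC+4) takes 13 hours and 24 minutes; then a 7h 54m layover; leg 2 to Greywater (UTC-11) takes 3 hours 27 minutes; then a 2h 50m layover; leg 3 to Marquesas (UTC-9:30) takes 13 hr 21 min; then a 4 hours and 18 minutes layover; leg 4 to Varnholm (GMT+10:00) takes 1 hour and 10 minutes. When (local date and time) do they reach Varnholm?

03:19 on January 25

Convert departure to UTC: 21:55 − 3:00 = 18:55 UTC on Jan 22.
Add 13 hours 24 minutes leg 1 → 08:19 UTC (Jan 23).
Add 7 hours 54 minutes layover in Dubai → 16:13 UTC.
Add 3 hours and 27 minutes leg 2 → 19:40 UTC.
Add 2 hours 50 minutes layover in Greywater → 22:30 UTC.
Add 13 hours and 21 minutes leg 3 → 11:51 UTC (Jan 24).
Add 4 hours and 18 minutes layover in Marquesas → 16:09 UTC.
Add 1 hour 10 minutes leg 4 → 17:19 UTC.
Varnholm is UTC+10:00, so local arrival = 17:19 + 10:00 = 03:19 on Jan 25.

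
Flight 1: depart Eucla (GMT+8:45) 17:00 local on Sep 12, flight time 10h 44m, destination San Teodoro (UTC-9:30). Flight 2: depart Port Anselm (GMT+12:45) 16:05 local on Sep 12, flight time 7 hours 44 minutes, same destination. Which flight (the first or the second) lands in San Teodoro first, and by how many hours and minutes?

Flight 1 in UTC: 17:00 − 8:45 = 08:15 on Sep 12.
+10 hours and 44 minutes → arrive 18:59 UTC on Sep 12.
Flight 2 in UTC: 16:05 − 12:45 = 03:20 on Sep 12.
+7 hours and 44 minutes → arrive 11:04 UTC on Sep 12.
Flight 2 lands earlier by 7 hours 55 minutes.

the second, by 7 hours 55 minutes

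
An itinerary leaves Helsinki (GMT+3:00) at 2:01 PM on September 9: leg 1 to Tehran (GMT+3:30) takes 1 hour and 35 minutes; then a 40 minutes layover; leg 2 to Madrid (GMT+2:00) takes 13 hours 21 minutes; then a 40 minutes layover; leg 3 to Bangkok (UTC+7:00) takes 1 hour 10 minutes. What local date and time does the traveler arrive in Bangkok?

Convert departure to UTC: 2:01 PM − 3:00 = 11:01 AM UTC on Sep 9.
Add 1 hour 35 minutes leg 1 → 12:36 PM UTC.
Add 40 minutes layover in Tehran → 1:16 PM UTC.
Add 13 hours and 21 minutes leg 2 → 2:37 AM UTC (Sep 10).
Add 40 minutes layover in Madrid → 3:17 AM UTC.
Add 1 hour 10 minutes leg 3 → 4:27 AM UTC.
Bangkok is UTC+7:00, so local arrival = 4:27 AM + 7:00 = 11:27 AM on Sep 10.

11:27 AM on Sep 10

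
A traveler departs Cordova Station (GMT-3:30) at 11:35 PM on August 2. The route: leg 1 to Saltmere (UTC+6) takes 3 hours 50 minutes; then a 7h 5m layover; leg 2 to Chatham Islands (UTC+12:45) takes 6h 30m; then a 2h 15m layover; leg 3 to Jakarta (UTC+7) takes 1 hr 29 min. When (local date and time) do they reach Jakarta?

7:14 AM on Aug 4

Convert departure to UTC: 11:35 PM + 3:30 = 3:05 AM UTC on Aug 3.
Add 3 hours and 50 minutes leg 1 → 6:55 AM UTC.
Add 7 hours 5 minutes layover in Saltmere → 2:00 PM UTC.
Add 6 hours 30 minutes leg 2 → 8:30 PM UTC.
Add 2 hours 15 minutes layover in Chatham Islands → 10:45 PM UTC.
Add 1 hour and 29 minutes leg 3 → 12:14 AM UTC (Aug 4).
Jakarta is UTC+7:00, so local arrival = 12:14 AM + 7:00 = 7:14 AM on Aug 4.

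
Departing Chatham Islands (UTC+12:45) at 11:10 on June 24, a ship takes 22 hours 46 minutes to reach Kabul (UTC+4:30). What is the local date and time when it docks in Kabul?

01:41 on June 25

Convert departure to UTC: 11:10 − 12:45 = 22:25 UTC on Jun 23.
Add 22 hours 46 minutes travel time → 21:11 UTC (Jun 24).
Kabul is UTC+4:30, so local arrival = 21:11 + 4:30 = 01:41 on Jun 25.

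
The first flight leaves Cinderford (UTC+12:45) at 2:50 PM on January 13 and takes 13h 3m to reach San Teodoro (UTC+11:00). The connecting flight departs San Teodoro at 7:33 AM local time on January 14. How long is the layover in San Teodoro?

Convert departure to UTC: 2:50 PM − 12:45 = 2:05 AM UTC on Jan 13.
Add 13 hours and 3 minutes flight time → 3:08 PM UTC.
San Teodoro is UTC+11:00, so local arrival = 3:08 PM + 11:00 = 2:08 AM on Jan 14.
Layover = 7:33 AM − 2:08 AM = 5 hours 25 minutes.

5 hours 25 minutes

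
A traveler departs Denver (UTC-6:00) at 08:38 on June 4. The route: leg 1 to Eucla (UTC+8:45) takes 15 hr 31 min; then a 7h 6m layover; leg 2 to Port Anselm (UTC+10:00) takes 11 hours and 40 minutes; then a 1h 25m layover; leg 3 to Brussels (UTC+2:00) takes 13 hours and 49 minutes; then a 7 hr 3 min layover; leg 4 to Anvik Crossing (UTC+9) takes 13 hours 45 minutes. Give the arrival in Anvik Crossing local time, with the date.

Convert departure to UTC: 08:38 + 6:00 = 14:38 UTC on Jun 4.
Add 15 hours 31 minutes leg 1 → 06:09 UTC (Jun 5).
Add 7 hours and 6 minutes layover in Eucla → 13:15 UTC.
Add 11 hours 40 minutes leg 2 → 00:55 UTC (Jun 6).
Add 1 hour and 25 minutes layover in Port Anselm → 02:20 UTC.
Add 13 hours and 49 minutes leg 3 → 16:09 UTC.
Add 7 hours 3 minutes layover in Brussels → 23:12 UTC.
Add 13 hours and 45 minutes leg 4 → 12:57 UTC (Jun 7).
Anvik Crossing is UTC+9:00, so local arrival = 12:57 + 9:00 = 21:57 on Jun 7.

21:57 on Jun 7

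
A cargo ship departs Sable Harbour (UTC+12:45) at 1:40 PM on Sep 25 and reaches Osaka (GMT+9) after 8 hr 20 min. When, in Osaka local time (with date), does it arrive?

6:15 PM on September 25

Convert departure to UTC: 1:40 PM − 12:45 = 12:55 AM UTC on Sep 25.
Add 8 hours 20 minutes travel time → 9:15 AM UTC.
Osaka is UTC+9:00, so local arrival = 9:15 AM + 9:00 = 6:15 PM on Sep 25.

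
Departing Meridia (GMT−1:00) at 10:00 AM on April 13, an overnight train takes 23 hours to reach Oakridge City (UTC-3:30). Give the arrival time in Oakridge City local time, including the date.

Convert departure to UTC: 10:00 AM + 1:00 = 11:00 AM UTC on Apr 13.
Add 23 hours travel time → 10:00 AM UTC (Apr 14).
Oakridge City is UTC−3:30, so local arrival = 10:00 AM − 3:30 = 6:30 AM on Apr 14.

6:30 AM on April 14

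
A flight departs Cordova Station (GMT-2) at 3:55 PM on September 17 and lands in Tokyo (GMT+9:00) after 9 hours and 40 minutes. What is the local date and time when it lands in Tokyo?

12:35 PM on Sep 18

Convert departure to UTC: 3:55 PM + 2:00 = 5:55 PM UTC on Sep 17.
Add 9 hours and 40 minutes travel time → 3:35 AM UTC (Sep 18).
Tokyo is UTC+9:00, so local arrival = 3:35 AM + 9:00 = 12:35 PM on Sep 18.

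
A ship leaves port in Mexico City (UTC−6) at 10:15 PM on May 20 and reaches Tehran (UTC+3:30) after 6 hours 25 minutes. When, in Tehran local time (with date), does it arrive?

2:10 PM on May 21

Convert departure to UTC: 10:15 PM + 6:00 = 4:15 AM UTC on May 21.
Add 6 hours and 25 minutes travel time → 10:40 AM UTC.
Tehran is UTC+3:30, so local arrival = 10:40 AM + 3:30 = 2:10 PM on May 21.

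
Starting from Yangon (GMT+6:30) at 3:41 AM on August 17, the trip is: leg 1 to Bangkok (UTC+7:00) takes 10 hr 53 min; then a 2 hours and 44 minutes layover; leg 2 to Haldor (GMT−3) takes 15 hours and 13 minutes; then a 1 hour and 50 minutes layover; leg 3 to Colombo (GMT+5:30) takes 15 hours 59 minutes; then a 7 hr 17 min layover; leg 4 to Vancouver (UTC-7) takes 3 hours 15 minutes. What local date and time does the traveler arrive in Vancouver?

11:22 PM on August 18

Convert departure to UTC: 3:41 AM − 6:30 = 9:11 PM UTC on Aug 16.
Add 10 hours and 53 minutes leg 1 → 8:04 AM UTC (Aug 17).
Add 2 hours and 44 minutes layover in Bangkok → 10:48 AM UTC.
Add 15 hours 13 minutes leg 2 → 2:01 AM UTC (Aug 18).
Add 1 hour 50 minutes layover in Haldor → 3:51 AM UTC.
Add 15 hours and 59 minutes leg 3 → 7:50 PM UTC.
Add 7 hours 17 minutes layover in Colombo → 3:07 AM UTC (Aug 19).
Add 3 hours 15 minutes leg 4 → 6:22 AM UTC.
Vancouver is UTC−7:00, so local arrival = 6:22 AM − 7:00 = 11:22 PM on Aug 18.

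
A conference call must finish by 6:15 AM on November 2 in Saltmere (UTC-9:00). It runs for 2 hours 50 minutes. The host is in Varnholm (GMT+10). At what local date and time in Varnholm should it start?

Target end time in UTC: 6:15 AM + 9:00 = 3:15 PM on Nov 2.
Subtract 2 hours 50 minutes → start 12:25 PM UTC on Nov 2.
Varnholm is UTC+10:00: 12:25 PM + 10:00 = 10:25 PM on Nov 2.

10:25 PM on November 2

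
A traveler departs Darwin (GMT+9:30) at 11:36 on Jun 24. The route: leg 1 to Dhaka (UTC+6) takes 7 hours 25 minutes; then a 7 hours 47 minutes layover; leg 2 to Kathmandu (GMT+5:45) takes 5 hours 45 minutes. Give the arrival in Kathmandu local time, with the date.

Convert departure to UTC: 11:36 − 9:30 = 02:06 UTC on Jun 24.
Add 7 hours 25 minutes leg 1 → 09:31 UTC.
Add 7 hours 47 minutes layover in Dhaka → 17:18 UTC.
Add 5 hours 45 minutes leg 2 → 23:03 UTC.
Kathmandu is UTC+5:45, so local arrival = 23:03 + 5:45 = 04:48 on Jun 25.

04:48 on Jun 25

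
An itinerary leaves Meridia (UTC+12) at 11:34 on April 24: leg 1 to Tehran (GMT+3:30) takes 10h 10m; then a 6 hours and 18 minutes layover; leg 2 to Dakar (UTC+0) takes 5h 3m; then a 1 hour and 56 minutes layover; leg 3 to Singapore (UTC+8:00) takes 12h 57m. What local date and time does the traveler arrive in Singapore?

Convert departure to UTC: 11:34 − 12:00 = 23:34 UTC on Apr 23.
Add 10 hours 10 minutes leg 1 → 09:44 UTC (Apr 24).
Add 6 hours 18 minutes layover in Tehran → 16:02 UTC.
Add 5 hours 3 minutes leg 2 → 21:05 UTC.
Add 1 hour 56 minutes layover in Dakar → 23:01 UTC.
Add 12 hours 57 minutes leg 3 → 11:58 UTC (Apr 25).
Singapore is UTC+8:00, so local arrival = 11:58 + 8:00 = 19:58 on Apr 25.

19:58 on April 25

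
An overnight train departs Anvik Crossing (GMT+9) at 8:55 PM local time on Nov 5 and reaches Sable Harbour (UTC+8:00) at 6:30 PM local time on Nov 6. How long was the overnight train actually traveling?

22 hours 35 minutes

Departure in UTC: 8:55 PM − 9:00 = 11:55 AM on Nov 5.
Arrival in UTC: 6:30 PM − 8:00 = 10:30 AM on Nov 6.
Elapsed = 10:30 AM − 11:55 AM (+1 day) = 22 hours 35 minutes.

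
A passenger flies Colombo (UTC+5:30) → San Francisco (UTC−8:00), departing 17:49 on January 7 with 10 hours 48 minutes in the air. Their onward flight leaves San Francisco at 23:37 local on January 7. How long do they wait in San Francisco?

8 hours 30 minutes

Convert departure to UTC: 17:49 − 5:30 = 12:19 UTC on Jan 7.
Add 10 hours and 48 minutes flight time → 23:07 UTC.
San Francisco is UTC−8:00, so local arrival = 23:07 − 8:00 = 15:07 on Jan 7.
Layover = 23:37 − 15:07 = 8 hours 30 minutes.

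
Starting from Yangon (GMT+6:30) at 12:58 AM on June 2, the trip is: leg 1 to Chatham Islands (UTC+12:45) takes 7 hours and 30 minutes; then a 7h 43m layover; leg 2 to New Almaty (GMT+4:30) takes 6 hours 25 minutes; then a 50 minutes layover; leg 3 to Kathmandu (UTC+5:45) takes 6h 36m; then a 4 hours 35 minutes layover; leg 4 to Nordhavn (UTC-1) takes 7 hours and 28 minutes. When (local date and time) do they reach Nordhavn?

10:35 AM on June 3

Convert departure to UTC: 12:58 AM − 6:30 = 6:28 PM UTC on Jun 1.
Add 7 hours 30 minutes leg 1 → 1:58 AM UTC (Jun 2).
Add 7 hours 43 minutes layover in Chatham Islands → 9:41 AM UTC.
Add 6 hours and 25 minutes leg 2 → 4:06 PM UTC.
Add 50 minutes layover in New Almaty → 4:56 PM UTC.
Add 6 hours and 36 minutes leg 3 → 11:32 PM UTC.
Add 4 hours 35 minutes layover in Kathmandu → 4:07 AM UTC (Jun 3).
Add 7 hours 28 minutes leg 4 → 11:35 AM UTC.
Nordhavn is UTC−1:00, so local arrival = 11:35 AM − 1:00 = 10:35 AM on Jun 3.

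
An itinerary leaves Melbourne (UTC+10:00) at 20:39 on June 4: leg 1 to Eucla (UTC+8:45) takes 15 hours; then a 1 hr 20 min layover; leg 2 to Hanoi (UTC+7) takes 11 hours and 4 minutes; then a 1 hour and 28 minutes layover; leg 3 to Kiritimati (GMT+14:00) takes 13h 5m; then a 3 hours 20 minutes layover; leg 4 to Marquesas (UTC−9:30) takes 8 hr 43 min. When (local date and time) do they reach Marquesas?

Convert departure to UTC: 20:39 − 10:00 = 10:39 UTC on Jun 4.
Add 15 hours leg 1 → 01:39 UTC (Jun 5).
Add 1 hour 20 minutes layover in Eucla → 02:59 UTC.
Add 11 hours and 4 minutes leg 2 → 14:03 UTC.
Add 1 hour 28 minutes layover in Hanoi → 15:31 UTC.
Add 13 hours 5 minutes leg 3 → 04:36 UTC (Jun 6).
Add 3 hours 20 minutes layover in Kiritimati → 07:56 UTC.
Add 8 hours and 43 minutes leg 4 → 16:39 UTC.
Marquesas is UTC−9:30, so local arrival = 16:39 − 9:30 = 07:09 on Jun 6.

07:09 on June 6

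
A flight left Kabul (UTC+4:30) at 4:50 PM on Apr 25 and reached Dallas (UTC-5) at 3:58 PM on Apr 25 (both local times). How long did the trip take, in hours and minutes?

8 hours 38 minutes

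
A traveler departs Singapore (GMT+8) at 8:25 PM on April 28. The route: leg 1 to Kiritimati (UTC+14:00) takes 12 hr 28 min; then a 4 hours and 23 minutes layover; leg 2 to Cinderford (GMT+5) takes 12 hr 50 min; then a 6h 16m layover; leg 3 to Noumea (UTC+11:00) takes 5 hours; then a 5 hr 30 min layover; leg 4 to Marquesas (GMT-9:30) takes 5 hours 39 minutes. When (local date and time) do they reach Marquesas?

7:01 AM on Apr 30

Convert departure to UTC: 8:25 PM − 8:00 = 12:25 PM UTC on Apr 28.
Add 12 hours 28 minutes leg 1 → 12:53 AM UTC (Apr 29).
Add 4 hours and 23 minutes layover in Kiritimati → 5:16 AM UTC.
Add 12 hours 50 minutes leg 2 → 6:06 PM UTC.
Add 6 hours and 16 minutes layover in Cinderford → 12:22 AM UTC (Apr 30).
Add 5 hours leg 3 → 5:22 AM UTC.
Add 5 hours 30 minutes layover in Noumea → 10:52 AM UTC.
Add 5 hours 39 minutes leg 4 → 4:31 PM UTC.
Marquesas is UTC−9:30, so local arrival = 4:31 PM − 9:30 = 7:01 AM on Apr 30.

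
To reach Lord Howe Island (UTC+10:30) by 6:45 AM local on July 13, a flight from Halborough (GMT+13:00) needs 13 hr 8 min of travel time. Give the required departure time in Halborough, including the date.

8:07 PM on July 12

Target arrival in UTC: 6:45 AM − 10:30 = 8:15 PM on Jul 12.
Subtract 13 hours and 8 minutes → departure 7:07 AM UTC on Jul 12.
Halborough is UTC+13:00: 7:07 AM + 13:00 = 8:07 PM on Jul 12.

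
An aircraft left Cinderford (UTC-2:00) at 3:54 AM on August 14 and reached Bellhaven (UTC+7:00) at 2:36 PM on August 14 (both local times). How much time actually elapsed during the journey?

Departure in UTC: 3:54 AM + 2:00 = 5:54 AM on Aug 14.
Arrival in UTC: 2:36 PM − 7:00 = 7:36 AM on Aug 14.
Elapsed = 7:36 AM − 5:54 AM = 1 hour 42 minutes.

1 hour 42 minutes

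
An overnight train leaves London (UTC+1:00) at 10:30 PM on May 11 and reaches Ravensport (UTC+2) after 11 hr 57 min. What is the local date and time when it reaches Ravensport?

11:27 AM on May 12

Ravensport is 1:00 ahead of London.
After 11 hours and 57 minutes it is 10:27 AM (May 12) in London.
Shift by the zone difference: 10:27 AM + 1:00 = 11:27 AM on May 12 in Ravensport.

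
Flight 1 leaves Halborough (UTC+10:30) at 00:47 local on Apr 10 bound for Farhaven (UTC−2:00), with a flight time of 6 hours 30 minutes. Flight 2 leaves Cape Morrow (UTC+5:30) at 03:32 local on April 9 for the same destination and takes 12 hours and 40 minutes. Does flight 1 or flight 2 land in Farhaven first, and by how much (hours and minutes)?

the second, by 10 hours 5 minutes

Flight 1 in UTC: 00:47 − 10:30 = 14:17 on Apr 9.
+6 hours 30 minutes → arrive 20:47 UTC on Apr 9.
Flight 2 in UTC: 03:32 − 5:30 = 22:02 on Apr 8.
+12 hours 40 minutes → arrive 10:42 UTC on Apr 9.
Flight 2 lands earlier by 10 hours 5 minutes.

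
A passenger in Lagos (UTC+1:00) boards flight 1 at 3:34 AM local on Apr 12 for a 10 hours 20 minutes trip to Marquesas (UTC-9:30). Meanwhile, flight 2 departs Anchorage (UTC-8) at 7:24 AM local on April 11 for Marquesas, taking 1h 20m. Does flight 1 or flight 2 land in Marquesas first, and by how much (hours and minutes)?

Flight 1 in UTC: 3:34 AM − 1:00 = 2:34 AM on Apr 12.
+10 hours and 20 minutes → arrive 12:54 PM UTC on Apr 12.
Flight 2 in UTC: 7:24 AM + 8:00 = 3:24 PM on Apr 11.
+1 hour 20 minutes → arrive 4:44 PM UTC on Apr 11.
Flight 2 lands earlier by 20 hours 10 minutes.

the second, by 20 hours 10 minutes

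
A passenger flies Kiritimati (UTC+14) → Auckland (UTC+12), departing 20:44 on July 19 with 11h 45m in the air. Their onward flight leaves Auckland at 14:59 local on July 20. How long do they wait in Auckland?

Convert departure to UTC: 20:44 − 14:00 = 06:44 UTC on Jul 19.
Add 11 hours 45 minutes flight time → 18:29 UTC.
Auckland is UTC+12:00, so local arrival = 18:29 + 12:00 = 06:29 on Jul 20.
Layover = 14:59 − 06:29 = 8 hours 30 minutes.

8 hours 30 minutes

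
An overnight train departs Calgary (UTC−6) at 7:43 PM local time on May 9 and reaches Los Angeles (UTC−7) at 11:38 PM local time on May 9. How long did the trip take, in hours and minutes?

Los Angeles is 1:00 behind Calgary.
Clock-face elapsed time (ignoring zones) is 3 hours 55 minutes.
Actual elapsed = 3 hours 55 minutes + 1:00 = 4 hours 55 minutes.

4 hours 55 minutes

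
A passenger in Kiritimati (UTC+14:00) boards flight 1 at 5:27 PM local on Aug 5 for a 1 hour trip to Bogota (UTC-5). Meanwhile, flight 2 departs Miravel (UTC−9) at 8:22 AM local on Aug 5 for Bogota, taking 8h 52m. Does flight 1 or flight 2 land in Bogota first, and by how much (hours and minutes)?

the first, by 21 hours 47 minutes

Flight 1 in UTC: 5:27 PM − 14:00 = 3:27 AM on Aug 5.
+1 hour → arrive 4:27 AM UTC on Aug 5.
Flight 2 in UTC: 8:22 AM + 9:00 = 5:22 PM on Aug 5.
+8 hours and 52 minutes → arrive 2:14 AM UTC on Aug 6.
Flight 1 lands earlier by 21 hours 47 minutes.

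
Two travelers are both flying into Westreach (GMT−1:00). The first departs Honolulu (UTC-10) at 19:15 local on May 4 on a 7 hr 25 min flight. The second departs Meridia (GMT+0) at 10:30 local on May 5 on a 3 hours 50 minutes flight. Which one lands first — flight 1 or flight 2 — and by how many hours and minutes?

the first, by 1 hour 40 minutes

Flight 1 in UTC: 19:15 + 10:00 = 05:15 on May 5.
+7 hours and 25 minutes → arrive 12:40 UTC on May 5.
Flight 2 departs at 10:30 UTC (May 5).
+3 hours 50 minutes → arrive 14:20 UTC on May 5.
Flight 1 lands earlier by 1 hour 40 minutes.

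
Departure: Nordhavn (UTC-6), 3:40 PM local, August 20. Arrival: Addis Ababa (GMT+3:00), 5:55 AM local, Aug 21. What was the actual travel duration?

5 hours 15 minutes

Departure in UTC: 3:40 PM + 6:00 = 9:40 PM on Aug 20.
Arrival in UTC: 5:55 AM − 3:00 = 2:55 AM on Aug 21.
Elapsed = 2:55 AM − 9:40 PM (+1 day) = 5 hours 15 minutes.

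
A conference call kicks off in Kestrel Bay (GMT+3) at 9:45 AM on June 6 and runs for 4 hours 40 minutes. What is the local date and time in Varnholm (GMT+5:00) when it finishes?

Convert start to UTC: 9:45 AM − 3:00 = 6:45 AM UTC on Jun 6.
Add 4 hours 40 minutes duration → 11:25 AM UTC.
Varnholm is UTC+5:00, so local end time = 11:25 AM + 5:00 = 4:25 PM on Jun 6.

4:25 PM on June 6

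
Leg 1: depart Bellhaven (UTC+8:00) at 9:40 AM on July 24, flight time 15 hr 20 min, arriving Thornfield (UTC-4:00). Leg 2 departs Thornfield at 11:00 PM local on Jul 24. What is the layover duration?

10 hours

Convert departure to UTC: 9:40 AM − 8:00 = 1:40 AM UTC on Jul 24.
Add 15 hours 20 minutes flight time → 5:00 PM UTC.
Thornfield is UTC−4:00, so local arrival = 5:00 PM − 4:00 = 1:00 PM on Jul 24.
Layover = 11:00 PM − 1:00 PM = 10 hours.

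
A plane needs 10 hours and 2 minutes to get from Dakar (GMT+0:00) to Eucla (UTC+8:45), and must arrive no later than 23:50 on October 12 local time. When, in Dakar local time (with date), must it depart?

05:03 on October 12

Target arrival in UTC: 23:50 − 8:45 = 15:05 on Oct 12.
Subtract 10 hours and 2 minutes → departure 05:03 UTC on Oct 12.
Dakar is UTC+0, so departure is 05:03 on Oct 12.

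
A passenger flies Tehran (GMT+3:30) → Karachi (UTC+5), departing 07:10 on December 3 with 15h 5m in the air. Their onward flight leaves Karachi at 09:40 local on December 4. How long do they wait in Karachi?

9 hours 55 minutes

Convert departure to UTC: 07:10 − 3:30 = 03:40 UTC on Dec 3.
Add 15 hours and 5 minutes flight time → 18:45 UTC.
Karachi is UTC+5:00, so local arrival = 18:45 + 5:00 = 23:45 on Dec 3.
Layover = 09:40 − 23:45 (+1 day) = 9 hours 55 minutes.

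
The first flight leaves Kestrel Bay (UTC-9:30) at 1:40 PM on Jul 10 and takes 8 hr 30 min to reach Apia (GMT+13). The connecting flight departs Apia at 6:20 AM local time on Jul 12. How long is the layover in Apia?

Convert departure to UTC: 1:40 PM + 9:30 = 11:10 PM UTC on Jul 10.
Add 8 hours and 30 minutes flight time → 7:40 AM UTC (Jul 11).
Apia is UTC+13:00, so local arrival = 7:40 AM + 13:00 = 8:40 PM on Jul 11.
Layover = 6:20 AM − 8:40 PM (+1 day) = 9 hours 40 minutes.

9 hours 40 minutes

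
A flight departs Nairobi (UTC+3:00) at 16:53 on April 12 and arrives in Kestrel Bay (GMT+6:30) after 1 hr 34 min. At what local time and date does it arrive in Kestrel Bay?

21:57 on April 12

Convert departure to UTC: 16:53 − 3:00 = 13:53 UTC on Apr 12.
Add 1 hour and 34 minutes travel time → 15:27 UTC.
Kestrel Bay is UTC+6:30, so local arrival = 15:27 + 6:30 = 21:57 on Apr 12.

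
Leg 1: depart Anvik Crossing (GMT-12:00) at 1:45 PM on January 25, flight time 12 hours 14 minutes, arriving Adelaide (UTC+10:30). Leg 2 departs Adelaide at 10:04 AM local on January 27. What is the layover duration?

Convert departure to UTC: 1:45 PM + 12:00 = 1:45 AM UTC on Jan 26.
Add 12 hours 14 minutes flight time → 1:59 PM UTC.
Adelaide is UTC+10:30, so local arrival = 1:59 PM + 10:30 = 12:29 AM on Jan 27.
Layover = 10:04 AM − 12:29 AM = 9 hours 35 minutes.

9 hours 35 minutes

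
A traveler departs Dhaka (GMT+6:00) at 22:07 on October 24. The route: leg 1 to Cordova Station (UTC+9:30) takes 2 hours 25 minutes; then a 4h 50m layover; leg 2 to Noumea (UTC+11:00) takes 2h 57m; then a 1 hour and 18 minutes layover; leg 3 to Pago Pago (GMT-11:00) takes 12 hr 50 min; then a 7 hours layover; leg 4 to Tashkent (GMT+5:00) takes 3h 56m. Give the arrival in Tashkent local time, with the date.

Convert departure to UTC: 22:07 − 6:00 = 16:07 UTC on Oct 24.
Add 2 hours and 25 minutes leg 1 → 18:32 UTC.
Add 4 hours 50 minutes layover in Cordova Station → 23:22 UTC.
Add 2 hours and 57 minutes leg 2 → 02:19 UTC (Oct 25).
Add 1 hour and 18 minutes layover in Noumea → 03:37 UTC.
Add 12 hours 50 minutes leg 3 → 16:27 UTC.
Add 7 hours layover in Pago Pago → 23:27 UTC.
Add 3 hours and 56 minutes leg 4 → 03:23 UTC (Oct 26).
Tashkent is UTC+5:00, so local arrival = 03:23 + 5:00 = 08:23 on Oct 26.

08:23 on Oct 26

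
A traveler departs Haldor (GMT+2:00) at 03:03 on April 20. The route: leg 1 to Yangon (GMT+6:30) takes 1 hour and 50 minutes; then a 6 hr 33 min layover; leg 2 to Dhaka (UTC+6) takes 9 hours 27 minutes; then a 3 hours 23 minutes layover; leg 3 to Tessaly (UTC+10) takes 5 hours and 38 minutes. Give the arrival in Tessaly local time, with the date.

Convert departure to UTC: 03:03 − 2:00 = 01:03 UTC on Apr 20.
Add 1 hour 50 minutes leg 1 → 02:53 UTC.
Add 6 hours and 33 minutes layover in Yangon → 09:26 UTC.
Add 9 hours and 27 minutes leg 2 → 18:53 UTC.
Add 3 hours 23 minutes layover in Dhaka → 22:16 UTC.
Add 5 hours and 38 minutes leg 3 → 03:54 UTC (Apr 21).
Tessaly is UTC+10:00, so local arrival = 03:54 + 10:00 = 13:54 on Apr 21.

13:54 on April 21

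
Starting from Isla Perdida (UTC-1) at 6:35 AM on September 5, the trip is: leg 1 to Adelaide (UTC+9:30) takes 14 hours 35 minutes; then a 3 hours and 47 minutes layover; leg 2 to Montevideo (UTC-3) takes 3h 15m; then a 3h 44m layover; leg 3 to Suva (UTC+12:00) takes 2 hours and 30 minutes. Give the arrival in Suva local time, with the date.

Convert departure to UTC: 6:35 AM + 1:00 = 7:35 AM UTC on Sep 5.
Add 14 hours and 35 minutes leg 1 → 10:10 PM UTC.
Add 3 hours 47 minutes layover in Adelaide → 1:57 AM UTC (Sep 6).
Add 3 hours 15 minutes leg 2 → 5:12 AM UTC.
Add 3 hours and 44 minutes layover in Montevideo → 8:56 AM UTC.
Add 2 hours and 30 minutes leg 3 → 11:26 AM UTC.
Suva is UTC+12:00, so local arrival = 11:26 AM + 12:00 = 11:26 PM on Sep 6.

11:26 PM on September 6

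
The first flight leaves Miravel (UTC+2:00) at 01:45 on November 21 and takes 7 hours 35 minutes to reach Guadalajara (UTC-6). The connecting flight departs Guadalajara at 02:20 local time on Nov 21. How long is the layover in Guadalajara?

Convert departure to UTC: 01:45 − 2:00 = 23:45 UTC on Nov 20.
Add 7 hours and 35 minutes flight time → 07:20 UTC (Nov 21).
Guadalajara is UTC−6:00, so local arrival = 07:20 − 6:00 = 01:20 on Nov 21.
Layover = 02:20 − 01:20 = 1 hour.

1 hour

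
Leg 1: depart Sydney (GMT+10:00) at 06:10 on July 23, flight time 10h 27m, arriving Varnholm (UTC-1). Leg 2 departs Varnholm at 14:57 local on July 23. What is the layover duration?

Convert departure to UTC: 06:10 − 10:00 = 20:10 UTC on Jul 22.
Add 10 hours 27 minutes flight time → 06:37 UTC (Jul 23).
Varnholm is UTC−1:00, so local arrival = 06:37 − 1:00 = 05:37 on Jul 23.
Layover = 14:57 − 05:37 = 9 hours 20 minutes.

9 hours 20 minutes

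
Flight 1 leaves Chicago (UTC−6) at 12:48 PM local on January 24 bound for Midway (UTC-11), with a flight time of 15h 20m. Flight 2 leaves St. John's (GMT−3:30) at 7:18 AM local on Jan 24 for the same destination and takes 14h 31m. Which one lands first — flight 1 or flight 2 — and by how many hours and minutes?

the second, by 8 hours 49 minutes

Flight 1 in UTC: 12:48 PM + 6:00 = 6:48 PM on Jan 24.
+15 hours and 20 minutes → arrive 10:08 AM UTC on Jan 25.
Flight 2 in UTC: 7:18 AM + 3:30 = 10:48 AM on Jan 24.
+14 hours 31 minutes → arrive 1:19 AM UTC on Jan 25.
Flight 2 lands earlier by 8 hours 49 minutes.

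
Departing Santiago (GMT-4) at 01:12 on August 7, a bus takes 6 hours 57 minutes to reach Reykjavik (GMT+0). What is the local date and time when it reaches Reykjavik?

12:09 on Aug 7

Reykjavik is 4:00 ahead of Santiago.
After 6 hours and 57 minutes it is 08:09 in Santiago.
Shift by the zone difference: 08:09 + 4:00 = 12:09 on Aug 7 in Reykjavik.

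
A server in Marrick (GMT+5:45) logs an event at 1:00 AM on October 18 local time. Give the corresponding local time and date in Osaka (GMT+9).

4:15 AM on Oct 18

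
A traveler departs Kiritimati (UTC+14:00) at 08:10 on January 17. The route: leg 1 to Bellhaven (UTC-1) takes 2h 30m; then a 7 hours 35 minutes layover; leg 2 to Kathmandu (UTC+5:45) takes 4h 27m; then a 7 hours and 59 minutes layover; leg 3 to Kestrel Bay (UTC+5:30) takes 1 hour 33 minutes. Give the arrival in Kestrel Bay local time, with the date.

23:44 on January 17

Convert departure to UTC: 08:10 − 14:00 = 18:10 UTC on Jan 16.
Add 2 hours 30 minutes leg 1 → 20:40 UTC.
Add 7 hours 35 minutes layover in Bellhaven → 04:15 UTC (Jan 17).
Add 4 hours 27 minutes leg 2 → 08:42 UTC.
Add 7 hours 59 minutes layover in Kathmandu → 16:41 UTC.
Add 1 hour and 33 minutes leg 3 → 18:14 UTC.
Kestrel Bay is UTC+5:30, so local arrival = 18:14 + 5:30 = 23:44 on Jan 17.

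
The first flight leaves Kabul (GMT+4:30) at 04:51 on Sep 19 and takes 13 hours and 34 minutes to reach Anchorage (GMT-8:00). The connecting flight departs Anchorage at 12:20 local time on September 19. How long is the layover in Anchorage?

6 hours 25 minutes

Convert departure to UTC: 04:51 − 4:30 = 00:21 UTC on Sep 19.
Add 13 hours and 34 minutes flight time → 13:55 UTC.
Anchorage is UTC−8:00, so local arrival = 13:55 − 8:00 = 05:55 on Sep 19.
Layover = 12:20 − 05:55 = 6 hours 25 minutes.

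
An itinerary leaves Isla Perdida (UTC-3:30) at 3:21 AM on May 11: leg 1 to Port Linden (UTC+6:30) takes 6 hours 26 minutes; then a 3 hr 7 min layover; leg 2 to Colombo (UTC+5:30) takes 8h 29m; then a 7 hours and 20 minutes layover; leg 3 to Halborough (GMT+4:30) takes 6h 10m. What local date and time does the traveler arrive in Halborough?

Convert departure to UTC: 3:21 AM + 3:30 = 6:51 AM UTC on May 11.
Add 6 hours and 26 minutes leg 1 → 1:17 PM UTC.
Add 3 hours 7 minutes layover in Port Linden → 4:24 PM UTC.
Add 8 hours 29 minutes leg 2 → 12:53 AM UTC (May 12).
Add 7 hours 20 minutes layover in Colombo → 8:13 AM UTC.
Add 6 hours 10 minutes leg 3 → 2:23 PM UTC.
Halborough is UTC+4:30, so local arrival = 2:23 PM + 4:30 = 6:53 PM on May 12.

6:53 PM on May 12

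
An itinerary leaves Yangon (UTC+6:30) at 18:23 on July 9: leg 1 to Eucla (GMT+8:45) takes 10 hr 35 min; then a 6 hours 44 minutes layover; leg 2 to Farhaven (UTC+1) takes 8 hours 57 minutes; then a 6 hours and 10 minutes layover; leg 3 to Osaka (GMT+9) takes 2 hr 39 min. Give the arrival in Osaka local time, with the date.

Convert departure to UTC: 18:23 − 6:30 = 11:53 UTC on Jul 9.
Add 10 hours 35 minutes leg 1 → 22:28 UTC.
Add 6 hours 44 minutes layover in Eucla → 05:12 UTC (Jul 10).
Add 8 hours 57 minutes leg 2 → 14:09 UTC.
Add 6 hours 10 minutes layover in Farhaven → 20:19 UTC.
Add 2 hours and 39 minutes leg 3 → 22:58 UTC.
Osaka is UTC+9:00, so local arrival = 22:58 + 9:00 = 07:58 on Jul 11.

07:58 on Jul 11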